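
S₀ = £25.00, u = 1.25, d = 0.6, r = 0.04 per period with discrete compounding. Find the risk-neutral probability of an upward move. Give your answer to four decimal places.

Risk-neutral probability p = (1 + 0.04 − 0.6)/(1.25 − 0.6) = 0.4400/0.6500 = 0.6769

p = 0.6769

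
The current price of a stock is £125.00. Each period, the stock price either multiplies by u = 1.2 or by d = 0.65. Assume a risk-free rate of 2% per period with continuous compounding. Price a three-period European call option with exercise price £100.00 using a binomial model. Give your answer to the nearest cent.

Risk-neutral probability p = (e^0.02 − 0.65)/(1.2 − 0.65) = 0.3702/0.5500 = 0.6731
Terminal stock prices: S_uuu = 216, S_uud = 117, S_udd = 63.38, S_ddd = 34.33
Terminal payoffs (S − K): max(116, 0) = 116, max(17, 0) = 17, max(-36.62, 0) = 0, max(-65.67, 0) = 0
Node uu (S = 180): V_uu = e^(−0.02)·[0.6731·116.0000 + 0.3269·17.0000] = 81.9801
Node ud (S = 97.5): V_ud = e^(−0.02)·[0.6731·17.0000 + 0.3269·0.0000] = 11.2160
Node dd (S = 52.81): V_dd = e^(−0.02)·[0.6731·0.0000 + 0.3269·0.0000] = 0.0000
Node u (S = 150): V_u = e^(−0.02)·[0.6731·81.9801 + 0.3269·11.2160] = 57.6816
Node d (S = 81.25): V_d = e^(−0.02)·[0.6731·11.2160 + 0.3269·0.0000] = 7.3999
Node 0 (S = 125): V_0 = e^(−0.02)·[0.6731·57.6816 + 0.3269·7.3999] = 40.4275

£40.43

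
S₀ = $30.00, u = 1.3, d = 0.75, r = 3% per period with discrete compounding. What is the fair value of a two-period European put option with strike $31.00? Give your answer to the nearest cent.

Risk-neutral probability p = (1 + 0.03 − 0.75)/(1.3 − 0.75) = 0.2800/0.5500 = 0.5091
Terminal stock prices: S_uu = 50.7, S_ud = 29.25, S_dd = 16.88
Terminal payoffs (K − S): max(-19.7, 0) = 0, max(1.75, 0) = 1.75, max(14.12, 0) = 14.12
Node u (S = 39): V_u = 1/1.03·[0.5091·0.0000 + 0.4909·1.7500] = 0.8341
Node d (S = 22.5): V_d = 1/1.03·[0.5091·1.7500 + 0.4909·14.1250] = 7.5971
Node 0 (S = 30): V_0 = 1/1.03·[0.5091·0.8341 + 0.4909·7.5971] = 4.0331

$4.03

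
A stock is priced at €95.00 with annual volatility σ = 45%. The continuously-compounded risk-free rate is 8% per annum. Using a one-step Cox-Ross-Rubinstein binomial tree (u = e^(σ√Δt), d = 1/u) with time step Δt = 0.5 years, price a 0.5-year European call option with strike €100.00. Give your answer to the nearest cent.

€14.23

CRR parameters: u = e^(σ√Δt) = e^(0.45·√0.5) = 1.3746, d = 1/u = 0.7275
Per-period rate: rΔt = 0.08·0.5 = 0.04, so R = e^0.04 = 1.0408
Risk-neutral probability p = (e^0.04 − 0.7275)/(1.3746 − 0.7275) = 0.3134/0.6472 = 0.4842
Terminal stock prices: S_u = 130.6, S_d = 69.11
Terminal payoffs (S − K): max(30.59, 0) = 30.59, max(-30.89, 0) = 0
Node 0 (S = 95): V_0 = e^(−0.04)·[0.4842·30.5916 + 0.5158·0.0000] = 14.2309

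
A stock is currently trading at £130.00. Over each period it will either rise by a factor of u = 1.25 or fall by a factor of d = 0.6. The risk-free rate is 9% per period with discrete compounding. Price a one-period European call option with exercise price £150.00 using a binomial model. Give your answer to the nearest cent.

£8.65

Risk-neutral probability p = (1 + 0.09 − 0.6)/(1.25 − 0.6) = 0.4900/0.6500 = 0.7538
Terminal stock prices: S_u = 162.5, S_d = 78
Terminal payoffs (S − K): max(12.5, 0) = 12.5, max(-72, 0) = 0
Node 0 (S = 130): V_0 = 1/1.09·[0.7538·12.5000 + 0.2462·0.0000] = 8.6450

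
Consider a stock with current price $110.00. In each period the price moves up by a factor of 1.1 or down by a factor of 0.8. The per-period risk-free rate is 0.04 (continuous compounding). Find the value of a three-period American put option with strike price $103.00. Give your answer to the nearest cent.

$3.75

Risk-neutral probability p = (e^0.04 − 0.8)/(1.1 − 0.8) = 0.2408/0.3000 = 0.8027
Terminal stock prices: S_uuu = 146.4, S_uud = 106.5, S_udd = 77.44, S_ddd = 56.32
Terminal payoffs (K − S): max(-43.41, 0) = 0, max(-3.48, 0) = 0, max(25.56, 0) = 25.56, max(46.68, 0) = 46.68
Node uu (S = 133.1): continuation = e^(−0.04)·[0.8027·0.0000 + 0.1973·0.0000] = 0.0000; exercise value = 0.0000 ≤ continuation, so V_uu = 0.0000
Node ud (S = 96.8): continuation = e^(−0.04)·[0.8027·0.0000 + 0.1973·25.5600] = 4.8452; exercise value = 6.2000 > continuation, so V_ud = 6.2000 (exercise)
Node dd (S = 70.4): continuation = e^(−0.04)·[0.8027·25.5600 + 0.1973·46.6800] = 28.5613; exercise value = 32.6000 > continuation, so V_dd = 32.6000 (exercise)
Node u (S = 121): continuation = e^(−0.04)·[0.8027·0.0000 + 0.1973·6.2000] = 1.1753; exercise value = 0.0000 ≤ continuation, so V_u = 1.1753
Node d (S = 88): continuation = e^(−0.04)·[0.8027·6.2000 + 0.1973·32.6000] = 10.9613; exercise value = 15.0000 > continuation, so V_d = 15.0000 (exercise)
Node 0 (S = 110): continuation = e^(−0.04)·[0.8027·1.1753 + 0.1973·15.0000] = 3.7498; exercise value = 0.0000 ≤ continuation, so V_0 = 3.7498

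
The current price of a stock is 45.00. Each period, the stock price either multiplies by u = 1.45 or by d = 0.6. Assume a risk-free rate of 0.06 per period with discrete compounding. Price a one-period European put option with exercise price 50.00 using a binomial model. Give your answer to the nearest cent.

Risk-neutral probability p = (1 + 0.06 − 0.6)/(1.45 − 0.6) = 0.4600/0.8500 = 0.5412
Terminal stock prices: S_u = 65.25, S_d = 27
Terminal payoffs (K − S): max(-15.25, 0) = 0, max(23, 0) = 23
Node 0 (S = 45): V_0 = 1/1.06·[0.5412·0.0000 + 0.4588·23.0000] = 9.9556

9.96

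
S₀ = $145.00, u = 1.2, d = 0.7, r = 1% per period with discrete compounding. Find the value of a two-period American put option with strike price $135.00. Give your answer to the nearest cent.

Risk-neutral probability p = (1 + 0.01 − 0.7)/(1.2 − 0.7) = 0.3100/0.5000 = 0.6200
Terminal stock prices: S_uu = 208.8, S_ud = 121.8, S_dd = 71.05
Terminal payoffs (K − S): max(-73.8, 0) = 0, max(13.2, 0) = 13.2, max(63.95, 0) = 63.95
Node u (S = 174): continuation = 1/1.01·[0.6200·0.0000 + 0.3800·13.2000] = 4.9663; exercise value = 0.0000 ≤ continuation, so V_u = 4.9663
Node d (S = 101.5): continuation = 1/1.01·[0.6200·13.2000 + 0.3800·63.9500] = 32.1634; exercise value = 33.5000 > continuation, so V_d = 33.5000 (exercise)
Node 0 (S = 145): continuation = 1/1.01·[0.6200·4.9663 + 0.3800·33.5000] = 15.6526; exercise value = 0.0000 ≤ continuation, so V_0 = 15.6526

$15.65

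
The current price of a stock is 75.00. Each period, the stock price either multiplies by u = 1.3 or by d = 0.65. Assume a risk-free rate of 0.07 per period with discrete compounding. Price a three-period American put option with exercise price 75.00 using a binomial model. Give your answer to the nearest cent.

11.00

Risk-neutral probability p = (1 + 0.07 − 0.65)/(1.3 − 0.65) = 0.4200/0.6500 = 0.6462
Terminal stock prices: S_uuu = 164.8, S_uud = 82.39, S_udd = 41.19, S_ddd = 20.6
Terminal payoffs (K − S): max(-89.78, 0) = 0, max(-7.388, 0) = 0, max(33.81, 0) = 33.81, max(54.4, 0) = 54.4
Node uu (S = 126.8): continuation = 1/1.07·[0.6462·0.0000 + 0.3538·0.0000] = 0.0000; exercise value = 0.0000 ≤ continuation, so V_uu = 0.0000
Node ud (S = 63.38): continuation = 1/1.07·[0.6462·0.0000 + 0.3538·33.8062] = 11.1796; exercise value = 11.6250 > continuation, so V_ud = 11.6250 (exercise)
Node dd (S = 31.69): continuation = 1/1.07·[0.6462·33.8062 + 0.3538·54.4031] = 38.4060; exercise value = 43.3125 > continuation, so V_dd = 43.3125 (exercise)
Node u (S = 97.5): continuation = 1/1.07·[0.6462·0.0000 + 0.3538·11.6250] = 3.8444; exercise value = 0.0000 ≤ continuation, so V_u = 3.8444
Node d (S = 48.75): continuation = 1/1.07·[0.6462·11.6250 + 0.3538·43.3125] = 21.3435; exercise value = 26.2500 > continuation, so V_d = 26.2500 (exercise)
Node 0 (S = 75): continuation = 1/1.07·[0.6462·3.8444 + 0.3538·26.2500] = 11.0023; exercise value = 0.0000 ≤ continuation, so V_0 = 11.0023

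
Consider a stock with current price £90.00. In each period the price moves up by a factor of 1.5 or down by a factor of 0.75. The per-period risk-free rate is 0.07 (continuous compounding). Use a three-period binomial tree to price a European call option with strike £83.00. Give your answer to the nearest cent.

£31.88

Risk-neutral probability p = (e^0.07 − 0.75)/(1.5 − 0.75) = 0.3225/0.7500 = 0.4300
Terminal stock prices: S_uuu = 303.8, S_uud = 151.9, S_udd = 75.94, S_ddd = 37.97
Terminal payoffs (S − K): max(220.8, 0) = 220.8, max(68.88, 0) = 68.88, max(-7.062, 0) = 0, max(-45.03, 0) = 0
Node uu (S = 202.5): V_uu = e^(−0.07)·[0.4300·220.7500 + 0.5700·68.8750] = 125.1113
Node ud (S = 101.2): V_ud = e^(−0.07)·[0.4300·68.8750 + 0.5700·0.0000] = 27.6147
Node dd (S = 50.62): V_dd = e^(−0.07)·[0.4300·0.0000 + 0.5700·0.0000] = 0.0000
Node u (S = 135): V_u = e^(−0.07)·[0.4300·125.1113 + 0.5700·27.6147] = 64.8380
Node d (S = 67.5): V_d = e^(−0.07)·[0.4300·27.6147 + 0.5700·0.0000] = 11.0718
Node 0 (S = 90): V_0 = e^(−0.07)·[0.4300·64.8380 + 0.5700·11.0718] = 31.8803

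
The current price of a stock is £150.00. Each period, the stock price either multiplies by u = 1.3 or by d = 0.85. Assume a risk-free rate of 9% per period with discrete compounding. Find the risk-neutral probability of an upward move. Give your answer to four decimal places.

p = 0.5333

Risk-neutral probability p = (1 + 0.09 − 0.85)/(1.3 − 0.85) = 0.2400/0.4500 = 0.5333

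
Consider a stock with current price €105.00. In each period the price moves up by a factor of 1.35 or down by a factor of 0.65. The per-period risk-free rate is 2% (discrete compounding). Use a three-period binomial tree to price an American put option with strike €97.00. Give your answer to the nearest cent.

Risk-neutral probability p = (1 + 0.02 − 0.65)/(1.35 − 0.65) = 0.3700/0.7000 = 0.5286
Terminal stock prices: S_uuu = 258.3, S_uud = 124.4, S_udd = 59.89, S_ddd = 28.84
Terminal payoffs (K − S): max(-161.3, 0) = 0, max(-27.39, 0) = 0, max(37.11, 0) = 37.11, max(68.16, 0) = 68.16
Node uu (S = 191.4): continuation = 1/1.02·[0.5286·0.0000 + 0.4714·0.0000] = 0.0000; exercise value = 0.0000 ≤ continuation, so V_uu = 0.0000
Node ud (S = 92.14): continuation = 1/1.02·[0.5286·0.0000 + 0.4714·37.1106] = 17.1520; exercise value = 4.8625 ≤ continuation, so V_ud = 17.1520
Node dd (S = 44.36): continuation = 1/1.02·[0.5286·37.1106 + 0.4714·68.1644] = 50.7355; exercise value = 52.6375 > continuation, so V_dd = 52.6375 (exercise)
Node u (S = 141.8): continuation = 1/1.02·[0.5286·0.0000 + 0.4714·17.1520] = 7.9274; exercise value = 0.0000 ≤ continuation, so V_u = 7.9274
Node d (S = 68.25): continuation = 1/1.02·[0.5286·17.1520 + 0.4714·52.6375] = 33.2165; exercise value = 28.7500 ≤ continuation, so V_d = 33.2165
Node 0 (S = 105): continuation = 1/1.02·[0.5286·7.9274 + 0.4714·33.2165] = 19.4602; exercise value = 0.0000 ≤ continuation, so V_0 = 19.4602

€19.46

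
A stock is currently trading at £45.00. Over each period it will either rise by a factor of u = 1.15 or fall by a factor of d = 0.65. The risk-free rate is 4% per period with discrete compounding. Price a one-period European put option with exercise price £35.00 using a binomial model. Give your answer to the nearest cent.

£1.22

Risk-neutral probability p = (1 + 0.04 − 0.65)/(1.15 − 0.65) = 0.3900/0.5000 = 0.7800
Terminal stock prices: S_u = 51.75, S_d = 29.25
Terminal payoffs (K − S): max(-16.75, 0) = 0, max(5.75, 0) = 5.75
Node 0 (S = 45): V_0 = 1/1.04·[0.7800·0.0000 + 0.2200·5.7500] = 1.2163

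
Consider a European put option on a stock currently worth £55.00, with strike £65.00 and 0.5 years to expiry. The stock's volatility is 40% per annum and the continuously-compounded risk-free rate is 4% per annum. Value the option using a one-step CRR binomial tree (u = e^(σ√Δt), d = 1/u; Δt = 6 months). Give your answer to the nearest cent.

CRR parameters: u = e^(σ√Δt) = e^(0.4·√0.5) = 1.3269, d = 1/u = 0.7536
Per-period rate: rΔt = 0.04·0.5 = 0.02, so R = e^0.02 = 1.0202
Risk-neutral probability p = (e^0.02 − 0.7536)/(1.3269 − 0.7536) = 0.2666/0.5733 = 0.4650
Terminal stock prices: S_u = 72.98, S_d = 41.45
Terminal payoffs (K − S): max(-7.979, 0) = 0, max(23.55, 0) = 23.55
Node 0 (S = 55): V_0 = e^(−0.02)·[0.4650·0.0000 + 0.5350·23.5499] = 12.3498

£12.35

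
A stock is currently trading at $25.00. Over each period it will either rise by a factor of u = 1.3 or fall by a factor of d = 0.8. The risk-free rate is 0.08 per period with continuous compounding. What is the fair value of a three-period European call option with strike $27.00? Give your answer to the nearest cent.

Risk-neutral probability p = (e^0.08 − 0.8)/(1.3 − 0.8) = 0.2833/0.5000 = 0.5666
Terminal stock prices: S_uuu = 54.93, S_uud = 33.8, S_udd = 20.8, S_ddd = 12.8
Terminal payoffs (S − K): max(27.93, 0) = 27.93, max(6.8, 0) = 6.8, max(-6.2, 0) = 0, max(-14.2, 0) = 0
Node uu (S = 42.25): V_uu = e^(−0.08)·[0.5666·27.9250 + 0.4334·6.8000] = 17.3259
Node ud (S = 26): V_ud = e^(−0.08)·[0.5666·6.8000 + 0.4334·0.0000] = 3.5565
Node dd (S = 16): V_dd = e^(−0.08)·[0.5666·0.0000 + 0.4334·0.0000] = 0.0000
Node u (S = 32.5): V_u = e^(−0.08)·[0.5666·17.3259 + 0.4334·3.5565] = 10.4846
Node d (S = 20): V_d = e^(−0.08)·[0.5666·3.5565 + 0.4334·0.0000] = 1.8601
Node 0 (S = 25): V_0 = e^(−0.08)·[0.5666·10.4846 + 0.4334·1.8601] = 6.2278

$6.23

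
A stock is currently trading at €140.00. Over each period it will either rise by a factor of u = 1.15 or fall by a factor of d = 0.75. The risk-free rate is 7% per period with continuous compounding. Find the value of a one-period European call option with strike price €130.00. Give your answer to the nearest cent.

€23.30

Risk-neutral probability p = (e^0.07 − 0.75)/(1.15 − 0.75) = 0.3225/0.4000 = 0.8063
Terminal stock prices: S_u = 161, S_d = 105
Terminal payoffs (S − K): max(31, 0) = 31, max(-25, 0) = 0
Node 0 (S = 140): V_0 = e^(−0.07)·[0.8063·31.0000 + 0.1937·0.0000] = 23.3046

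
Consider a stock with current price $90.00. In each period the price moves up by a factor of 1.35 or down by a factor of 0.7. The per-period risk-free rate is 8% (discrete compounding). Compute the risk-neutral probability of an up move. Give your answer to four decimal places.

Risk-neutral probability p = (1 + 0.08 − 0.7)/(1.35 − 0.7) = 0.3800/0.6500 = 0.5846

p = 0.5846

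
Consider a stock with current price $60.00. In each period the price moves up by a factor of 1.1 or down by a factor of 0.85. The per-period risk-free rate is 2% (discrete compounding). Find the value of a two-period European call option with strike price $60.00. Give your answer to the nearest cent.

$5.60

Risk-neutral probability p = (1 + 0.02 − 0.85)/(1.1 − 0.85) = 0.1700/0.2500 = 0.6800
Terminal stock prices: S_uu = 72.6, S_ud = 56.1, S_dd = 43.35
Terminal payoffs (S − K): max(12.6, 0) = 12.6, max(-3.9, 0) = 0, max(-16.65, 0) = 0
Node u (S = 66): V_u = 1/1.02·[0.6800·12.6000 + 0.3200·0.0000] = 8.4000
Node d (S = 51): V_d = 1/1.02·[0.6800·0.0000 + 0.3200·0.0000] = 0.0000
Node 0 (S = 60): V_0 = 1/1.02·[0.6800·8.4000 + 0.3200·0.0000] = 5.6000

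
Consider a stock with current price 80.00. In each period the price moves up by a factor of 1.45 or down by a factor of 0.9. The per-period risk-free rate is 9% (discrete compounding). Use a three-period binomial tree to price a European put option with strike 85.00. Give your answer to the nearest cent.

5.78

Risk-neutral probability p = (1 + 0.09 − 0.9)/(1.45 − 0.9) = 0.1900/0.5500 = 0.3455
Terminal stock prices: S_uuu = 243.9, S_uud = 151.4, S_udd = 93.96, S_ddd = 58.32
Terminal payoffs (K − S): max(-158.9, 0) = 0, max(-66.38, 0) = 0, max(-8.96, 0) = 0, max(26.68, 0) = 26.68
Node uu (S = 168.2): V_uu = 1/1.09·[0.3455·0.0000 + 0.6545·0.0000] = 0.0000
Node ud (S = 104.4): V_ud = 1/1.09·[0.3455·0.0000 + 0.6545·0.0000] = 0.0000
Node dd (S = 64.8): V_dd = 1/1.09·[0.3455·0.0000 + 0.6545·26.6800] = 16.0214
Node u (S = 116): V_u = 1/1.09·[0.3455·0.0000 + 0.6545·0.0000] = 0.0000
Node d (S = 72): V_d = 1/1.09·[0.3455·0.0000 + 0.6545·16.0214] = 9.6208
Node 0 (S = 80): V_0 = 1/1.09·[0.3455·0.0000 + 0.6545·9.6208] = 5.7773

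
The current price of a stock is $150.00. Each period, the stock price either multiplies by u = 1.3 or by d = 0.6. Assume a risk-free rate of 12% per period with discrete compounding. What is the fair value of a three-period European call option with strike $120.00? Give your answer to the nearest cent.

$70.87

Risk-neutral probability p = (1 + 0.12 − 0.6)/(1.3 − 0.6) = 0.5200/0.7000 = 0.7429
Terminal stock prices: S_uuu = 329.6, S_uud = 152.1, S_udd = 70.2, S_ddd = 32.4
Terminal payoffs (S − K): max(209.6, 0) = 209.6, max(32.1, 0) = 32.1, max(-49.8, 0) = 0, max(-87.6, 0) = 0
Node uu (S = 253.5): V_uu = 1/1.12·[0.7429·209.5500 + 0.2571·32.1000] = 146.3571
Node ud (S = 117): V_ud = 1/1.12·[0.7429·32.1000 + 0.2571·0.0000] = 21.2908
Node dd (S = 54): V_dd = 1/1.12·[0.7429·0.0000 + 0.2571·0.0000] = 0.0000
Node u (S = 195): V_u = 1/1.12·[0.7429·146.3571 + 0.2571·21.2908] = 101.9618
Node d (S = 90): V_d = 1/1.12·[0.7429·21.2908 + 0.2571·0.0000] = 14.1215
Node 0 (S = 150): V_0 = 1/1.12·[0.7429·101.9618 + 0.2571·14.1215] = 70.8699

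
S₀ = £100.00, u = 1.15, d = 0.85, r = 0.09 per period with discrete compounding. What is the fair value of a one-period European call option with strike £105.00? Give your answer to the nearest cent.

£7.34

Risk-neutral probability p = (1 + 0.09 − 0.85)/(1.15 − 0.85) = 0.2400/0.3000 = 0.8000
Terminal stock prices: S_u = 115, S_d = 85
Terminal payoffs (S − K): max(10, 0) = 10, max(-20, 0) = 0
Node 0 (S = 100): V_0 = 1/1.09·[0.8000·10.0000 + 0.2000·0.0000] = 7.3394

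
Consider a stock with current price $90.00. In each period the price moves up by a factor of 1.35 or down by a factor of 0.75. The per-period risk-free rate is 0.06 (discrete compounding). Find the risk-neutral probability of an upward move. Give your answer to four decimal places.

p = 0.5167

Risk-neutral probability p = (1 + 0.06 − 0.75)/(1.35 − 0.75) = 0.3100/0.6000 = 0.5167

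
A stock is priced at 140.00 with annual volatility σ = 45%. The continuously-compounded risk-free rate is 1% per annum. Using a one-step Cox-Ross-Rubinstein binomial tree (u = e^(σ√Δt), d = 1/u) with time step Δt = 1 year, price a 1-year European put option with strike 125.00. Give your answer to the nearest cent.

CRR parameters: u = e^(σ√Δt) = e^(0.45·√1) = 1.5683, d = 1/u = 0.6376
Per-period rate: rΔt = 0.01·1 = 0.01, so R = e^0.01 = 1.0101
Risk-neutral probability p = (e^0.01 − 0.6376)/(1.5683 − 0.6376) = 0.3724/0.9307 = 0.4002
Terminal stock prices: S_u = 219.6, S_d = 89.27
Terminal payoffs (K − S): max(-94.56, 0) = 0, max(35.73, 0) = 35.73
Node 0 (S = 140): V_0 = e^(−0.01)·[0.4002·0.0000 + 0.5998·35.7321] = 21.2203

21.22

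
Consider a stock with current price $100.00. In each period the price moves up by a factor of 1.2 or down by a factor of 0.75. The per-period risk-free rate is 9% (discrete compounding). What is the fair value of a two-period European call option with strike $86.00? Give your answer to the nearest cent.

$29.11

Risk-neutral probability p = (1 + 0.09 − 0.75)/(1.2 − 0.75) = 0.3400/0.4500 = 0.7556
Terminal stock prices: S_uu = 144, S_ud = 90, S_dd = 56.25
Terminal payoffs (S − K): max(58, 0) = 58, max(4, 0) = 4, max(-29.75, 0) = 0
Node u (S = 120): V_u = 1/1.09·[0.7556·58.0000 + 0.2444·4.0000] = 41.1009
Node d (S = 75): V_d = 1/1.09·[0.7556·4.0000 + 0.2444·0.0000] = 2.7727
Node 0 (S = 100): V_0 = 1/1.09·[0.7556·41.1009 + 0.2444·2.7727] = 29.1117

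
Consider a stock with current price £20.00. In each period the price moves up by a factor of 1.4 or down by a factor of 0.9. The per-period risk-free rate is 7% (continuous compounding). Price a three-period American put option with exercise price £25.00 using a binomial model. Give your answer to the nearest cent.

£5.00

Risk-neutral probability p = (e^0.07 − 0.9)/(1.4 − 0.9) = 0.1725/0.5000 = 0.3450
Terminal stock prices: S_uuu = 54.88, S_uud = 35.28, S_udd = 22.68, S_ddd = 14.58
Terminal payoffs (K − S): max(-29.88, 0) = 0, max(-10.28, 0) = 0, max(2.32, 0) = 2.32, max(10.42, 0) = 10.42
Node uu (S = 39.2): continuation = e^(−0.07)·[0.3450·0.0000 + 0.6550·0.0000] = 0.0000; exercise value = 0.0000 ≤ continuation, so V_uu = 0.0000
Node ud (S = 25.2): continuation = e^(−0.07)·[0.3450·0.0000 + 0.6550·2.3200] = 1.4168; exercise value = 0.0000 ≤ continuation, so V_ud = 1.4168
Node dd (S = 16.2): continuation = e^(−0.07)·[0.3450·2.3200 + 0.6550·10.4200] = 7.1098; exercise value = 8.8000 > continuation, so V_dd = 8.8000 (exercise)
Node u (S = 28): continuation = e^(−0.07)·[0.3450·0.0000 + 0.6550·1.4168] = 0.8653; exercise value = 0.0000 ≤ continuation, so V_u = 0.8653
Node d (S = 18): continuation = e^(−0.07)·[0.3450·1.4168 + 0.6550·8.8000] = 5.8300; exercise value = 7.0000 > continuation, so V_d = 7.0000 (exercise)
Node 0 (S = 20): continuation = e^(−0.07)·[0.3450·0.8653 + 0.6550·7.0000] = 4.5533; exercise value = 5.0000 > continuation, so V_0 = 5.0000 (exercise)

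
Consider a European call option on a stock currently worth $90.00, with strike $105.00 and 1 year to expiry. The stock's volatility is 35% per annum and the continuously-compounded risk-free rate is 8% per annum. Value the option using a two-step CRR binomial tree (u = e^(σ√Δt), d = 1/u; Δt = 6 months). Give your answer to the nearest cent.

$10.65

CRR parameters: u = e^(σ√Δt) = e^(0.35·√0.5) = 1.2808, d = 1/u = 0.7808
Per-period rate: rΔt = 0.08·0.5 = 0.04, so R = e^0.04 = 1.0408
Risk-neutral probability p = (e^0.04 − 0.7808)/(1.2808 − 0.7808) = 0.2601/0.5000 = 0.5201
Terminal stock prices: S_uu = 147.6, S_ud = 90, S_dd = 54.86
Terminal payoffs (S − K): max(42.64, 0) = 42.64, max(-15, 0) = 0, max(-50.14, 0) = 0
Node u (S = 115.3): V_u = e^(−0.04)·[0.5201·42.6411 + 0.4799·0.0000] = 21.3063
Node d (S = 70.27): V_d = e^(−0.04)·[0.5201·0.0000 + 0.4799·0.0000] = 0.0000
Node 0 (S = 90): V_0 = e^(−0.04)·[0.5201·21.3063 + 0.4799·0.0000] = 10.6460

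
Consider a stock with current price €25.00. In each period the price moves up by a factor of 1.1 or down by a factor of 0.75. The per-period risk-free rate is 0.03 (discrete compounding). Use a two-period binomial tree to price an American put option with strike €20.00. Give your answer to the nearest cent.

Risk-neutral probability p = (1 + 0.03 − 0.75)/(1.1 − 0.75) = 0.2800/0.3500 = 0.8000
Terminal stock prices: S_uu = 30.25, S_ud = 20.63, S_dd = 14.06
Terminal payoffs (K − S): max(-10.25, 0) = 0, max(-0.625, 0) = 0, max(5.938, 0) = 5.938
Node u (S = 27.5): continuation = 1/1.03·[0.8000·0.0000 + 0.2000·0.0000] = 0.0000; exercise value = 0.0000 ≤ continuation, so V_u = 0.0000
Node d (S = 18.75): continuation = 1/1.03·[0.8000·0.0000 + 0.2000·5.9375] = 1.1529; exercise value = 1.2500 > continuation, so V_d = 1.2500 (exercise)
Node 0 (S = 25): continuation = 1/1.03·[0.8000·0.0000 + 0.2000·1.2500] = 0.2427; exercise value = 0.0000 ≤ continuation, so V_0 = 0.2427

€0.24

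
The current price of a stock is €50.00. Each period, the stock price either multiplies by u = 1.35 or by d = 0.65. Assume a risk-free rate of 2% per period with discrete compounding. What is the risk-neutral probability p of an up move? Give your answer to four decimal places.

Risk-neutral probability p = (1 + 0.02 − 0.65)/(1.35 − 0.65) = 0.3700/0.7000 = 0.5286

p = 0.5286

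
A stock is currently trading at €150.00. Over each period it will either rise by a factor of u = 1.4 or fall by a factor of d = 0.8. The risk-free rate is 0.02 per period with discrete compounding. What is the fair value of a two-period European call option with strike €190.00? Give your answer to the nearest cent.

Risk-neutral probability p = (1 + 0.02 − 0.8)/(1.4 − 0.8) = 0.2200/0.6000 = 0.3667
Terminal stock prices: S_uu = 294, S_ud = 168, S_dd = 96
Terminal payoffs (S − K): max(104, 0) = 104, max(-22, 0) = 0, max(-94, 0) = 0
Node u (S = 210): V_u = 1/1.02·[0.3667·104.0000 + 0.6333·0.0000] = 37.3856
Node d (S = 120): V_d = 1/1.02·[0.3667·0.0000 + 0.6333·0.0000] = 0.0000
Node 0 (S = 150): V_0 = 1/1.02·[0.3667·37.3856 + 0.6333·0.0000] = 13.4393

€13.44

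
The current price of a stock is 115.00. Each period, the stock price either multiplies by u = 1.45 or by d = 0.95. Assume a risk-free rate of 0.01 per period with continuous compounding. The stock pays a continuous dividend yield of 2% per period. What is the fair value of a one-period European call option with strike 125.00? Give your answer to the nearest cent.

3.31

Per-period risk-free factor R = e^0.01 = 1.0101; dividend-adjusted growth = e^(0.01−0.02) = 0.9900.
Risk-neutral probability p = (0.9900 − 0.95)/(1.45 − 0.95) = 0.0400/0.5000 = 0.0801
Terminal stock prices: S_u = 166.8, S_d = 109.2
Terminal payoffs (S − K): max(41.75, 0) = 41.75, max(-15.75, 0) = 0
Node 0 (S = 115): V_0 = e^(−0.01)·[0.0801·41.7500 + 0.9199·0.0000] = 3.3109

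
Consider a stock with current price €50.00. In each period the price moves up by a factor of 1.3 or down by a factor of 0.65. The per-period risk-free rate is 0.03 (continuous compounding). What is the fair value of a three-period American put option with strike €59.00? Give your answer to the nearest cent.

Risk-neutral probability p = (e^0.03 − 0.65)/(1.3 − 0.65) = 0.3805/0.6500 = 0.5853
Terminal stock prices: S_uuu = 109.9, S_uud = 54.93, S_udd = 27.46, S_ddd = 13.73
Terminal payoffs (K − S): max(-50.85, 0) = 0, max(4.075, 0) = 4.075, max(31.54, 0) = 31.54, max(45.27, 0) = 45.27
Node uu (S = 84.5): continuation = e^(−0.03)·[0.5853·0.0000 + 0.4147·4.0750] = 1.6399; exercise value = 0.0000 ≤ continuation, so V_uu = 1.6399
Node ud (S = 42.25): continuation = e^(−0.03)·[0.5853·4.0750 + 0.4147·31.5375] = 15.0063; exercise value = 16.7500 > continuation, so V_ud = 16.7500 (exercise)
Node dd (S = 21.13): continuation = e^(−0.03)·[0.5853·31.5375 + 0.4147·45.2687] = 36.1313; exercise value = 37.8750 > continuation, so V_dd = 37.8750 (exercise)
Node u (S = 65): continuation = e^(−0.03)·[0.5853·1.6399 + 0.4147·16.7500] = 7.6722; exercise value = 0.0000 ≤ continuation, so V_u = 7.6722
Node d (S = 32.5): continuation = e^(−0.03)·[0.5853·16.7500 + 0.4147·37.8750] = 24.7563; exercise value = 26.5000 > continuation, so V_d = 26.5000 (exercise)
Node 0 (S = 50): continuation = e^(−0.03)·[0.5853·7.6722 + 0.4147·26.5000] = 15.0223; exercise value = 9.0000 ≤ continuation, so V_0 = 15.0223

€15.02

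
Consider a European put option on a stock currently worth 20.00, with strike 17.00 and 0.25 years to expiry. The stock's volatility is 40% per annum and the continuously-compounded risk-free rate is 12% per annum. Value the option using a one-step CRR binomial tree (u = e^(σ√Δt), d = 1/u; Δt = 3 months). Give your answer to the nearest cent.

CRR parameters: u = e^(σ√Δt) = e^(0.4·√0.25) = 1.2214, d = 1/u = 0.8187
Per-period rate: rΔt = 0.12·0.25 = 0.03, so R = e^0.03 = 1.0305
Risk-neutral probability p = (e^0.03 − 0.8187)/(1.2214 − 0.8187) = 0.2117/0.4027 = 0.5258
Terminal stock prices: S_u = 24.43, S_d = 16.37
Terminal payoffs (K − S): max(-7.428, 0) = 0, max(0.6254, 0) = 0.6254
Node 0 (S = 20): V_0 = e^(−0.03)·[0.5258·0.0000 + 0.4742·0.6254] = 0.2878

0.29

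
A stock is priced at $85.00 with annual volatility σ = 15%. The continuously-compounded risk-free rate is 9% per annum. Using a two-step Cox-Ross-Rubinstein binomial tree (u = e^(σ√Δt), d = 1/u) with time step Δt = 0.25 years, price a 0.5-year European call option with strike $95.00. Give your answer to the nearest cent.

CRR parameters: u = e^(σ√Δt) = e^(0.15·√0.25) = 1.0779, d = 1/u = 0.9277
Per-period rate: rΔt = 0.09·0.25 = 0.0225, so R = e^0.0225 = 1.0228
Risk-neutral probability p = (e^0.0225 − 0.9277)/(1.0779 − 0.9277) = 0.0950/0.1501 = 0.6328
Terminal stock prices: S_uu = 98.76, S_ud = 85, S_dd = 73.16
Terminal payoffs (S − K): max(3.756, 0) = 3.756, max(-10, 0) = 0, max(-21.84, 0) = 0
Node u (S = 91.62): V_u = e^(−0.0225)·[0.6328·3.7559 + 0.3672·0.0000] = 2.3239
Node d (S = 78.86): V_d = e^(−0.0225)·[0.6328·0.0000 + 0.3672·0.0000] = 0.0000
Node 0 (S = 85): V_0 = e^(−0.0225)·[0.6328·2.3239 + 0.3672·0.0000] = 1.4379

$1.44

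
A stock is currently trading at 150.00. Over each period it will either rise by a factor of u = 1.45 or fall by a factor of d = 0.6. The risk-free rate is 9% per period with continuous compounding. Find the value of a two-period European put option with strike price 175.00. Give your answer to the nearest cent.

35.80

Risk-neutral probability p = (e^0.09 − 0.6)/(1.45 − 0.6) = 0.4942/0.8500 = 0.5814
Terminal stock prices: S_uu = 315.4, S_ud = 130.5, S_dd = 54
Terminal payoffs (K − S): max(-140.4, 0) = 0, max(44.5, 0) = 44.5, max(121, 0) = 121
Node u (S = 217.5): V_u = e^(−0.09)·[0.5814·0.0000 + 0.4186·44.5000] = 17.0252
Node d (S = 90): V_d = e^(−0.09)·[0.5814·44.5000 + 0.4186·121.0000] = 69.9380
Node 0 (S = 150): V_0 = e^(−0.09)·[0.5814·17.0252 + 0.4186·69.9380] = 35.8037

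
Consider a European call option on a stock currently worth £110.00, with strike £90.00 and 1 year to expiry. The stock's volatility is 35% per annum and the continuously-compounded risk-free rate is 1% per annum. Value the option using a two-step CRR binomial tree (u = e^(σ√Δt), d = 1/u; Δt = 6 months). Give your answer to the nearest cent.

CRR parameters: u = e^(σ√Δt) = e^(0.35·√0.5) = 1.2808, d = 1/u = 0.7808
Per-period rate: rΔt = 0.01·0.5 = 0.005, so R = e^0.005 = 1.0050
Risk-neutral probability p = (e^0.005 − 0.7808)/(1.2808 − 0.7808) = 0.2243/0.5000 = 0.4485
Terminal stock prices: S_uu = 180.5, S_ud = 110, S_dd = 67.05
Terminal payoffs (S − K): max(90.45, 0) = 90.45, max(20, 0) = 20, max(-22.95, 0) = 0
Node u (S = 140.9): V_u = e^(−0.005)·[0.4485·90.4502 + 0.5515·20.0000] = 51.3372
Node d (S = 85.88): V_d = e^(−0.005)·[0.4485·20.0000 + 0.5515·0.0000] = 8.9246
Node 0 (S = 110): V_0 = e^(−0.005)·[0.4485·51.3372 + 0.5515·8.9246] = 27.8058

£27.81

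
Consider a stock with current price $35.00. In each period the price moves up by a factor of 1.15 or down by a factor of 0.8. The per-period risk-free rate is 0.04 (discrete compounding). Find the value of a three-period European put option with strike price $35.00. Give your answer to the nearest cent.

$2.14

Risk-neutral probability p = (1 + 0.04 − 0.8)/(1.15 − 0.8) = 0.2400/0.3500 = 0.6857
Terminal stock prices: S_uuu = 53.23, S_uud = 37.03, S_udd = 25.76, S_ddd = 17.92
Terminal payoffs (K − S): max(-18.23, 0) = 0, max(-2.03, 0) = 0, max(9.24, 0) = 9.24, max(17.08, 0) = 17.08
Node uu (S = 46.29): V_uu = 1/1.04·[0.6857·0.0000 + 0.3143·0.0000] = 0.0000
Node ud (S = 32.2): V_ud = 1/1.04·[0.6857·0.0000 + 0.3143·9.2400] = 2.7923
Node dd (S = 22.4): V_dd = 1/1.04·[0.6857·9.2400 + 0.3143·17.0800] = 11.2538
Node u (S = 40.25): V_u = 1/1.04·[0.6857·0.0000 + 0.3143·2.7923] = 0.8438
Node d (S = 28): V_d = 1/1.04·[0.6857·2.7923 + 0.3143·11.2538] = 5.2420
Node 0 (S = 35): V_0 = 1/1.04·[0.6857·0.8438 + 0.3143·5.2420] = 2.1405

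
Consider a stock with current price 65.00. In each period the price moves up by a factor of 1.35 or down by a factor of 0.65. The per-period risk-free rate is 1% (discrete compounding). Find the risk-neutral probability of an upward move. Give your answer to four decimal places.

Risk-neutral probability p = (1 + 0.01 − 0.65)/(1.35 − 0.65) = 0.3600/0.7000 = 0.5143

p = 0.5143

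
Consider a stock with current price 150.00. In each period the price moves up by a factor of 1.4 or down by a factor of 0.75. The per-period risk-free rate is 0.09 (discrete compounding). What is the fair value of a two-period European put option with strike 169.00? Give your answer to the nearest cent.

21.03

Risk-neutral probability p = (1 + 0.09 − 0.75)/(1.4 − 0.75) = 0.3400/0.6500 = 0.5231
Terminal stock prices: S_uu = 294, S_ud = 157.5, S_dd = 84.38
Terminal payoffs (K − S): max(-125, 0) = 0, max(11.5, 0) = 11.5, max(84.62, 0) = 84.62
Node u (S = 210): V_u = 1/1.09·[0.5231·0.0000 + 0.4769·11.5000] = 5.0318
Node d (S = 112.5): V_d = 1/1.09·[0.5231·11.5000 + 0.4769·84.6250] = 42.5459
Node 0 (S = 150): V_0 = 1/1.09·[0.5231·5.0318 + 0.4769·42.5459] = 21.0304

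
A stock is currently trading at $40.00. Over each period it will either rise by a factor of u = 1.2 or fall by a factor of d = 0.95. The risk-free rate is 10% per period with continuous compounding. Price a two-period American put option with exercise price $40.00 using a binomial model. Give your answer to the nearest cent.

Risk-neutral probability p = (e^0.1 − 0.95)/(1.2 − 0.95) = 0.1552/0.2500 = 0.6207
Terminal stock prices: S_uu = 57.6, S_ud = 45.6, S_dd = 36.1
Terminal payoffs (K − S): max(-17.6, 0) = 0, max(-5.6, 0) = 0, max(3.9, 0) = 3.9
Node u (S = 48): continuation = e^(−0.1)·[0.6207·0.0000 + 0.3793·0.0000] = 0.0000; exercise value = 0.0000 ≤ continuation, so V_u = 0.0000
Node d (S = 38): continuation = e^(−0.1)·[0.6207·0.0000 + 0.3793·3.9000] = 1.3386; exercise value = 2.0000 > continuation, so V_d = 2.0000 (exercise)
Node 0 (S = 40): continuation = e^(−0.1)·[0.6207·0.0000 + 0.3793·2.0000] = 0.6864; exercise value = 0.0000 ≤ continuation, so V_0 = 0.6864

$0.69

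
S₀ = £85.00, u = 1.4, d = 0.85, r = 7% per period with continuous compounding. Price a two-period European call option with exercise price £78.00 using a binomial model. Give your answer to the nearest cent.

£22.30

Risk-neutral probability p = (e^0.07 − 0.85)/(1.4 − 0.85) = 0.2225/0.5500 = 0.4046
Terminal stock prices: S_uu = 166.6, S_ud = 101.1, S_dd = 61.41
Terminal payoffs (S − K): max(88.6, 0) = 88.6, max(23.15, 0) = 23.15, max(-16.59, 0) = 0
Node u (S = 119): V_u = e^(−0.07)·[0.4046·88.6000 + 0.5954·23.1500] = 46.2733
Node d (S = 72.25): V_d = e^(−0.07)·[0.4046·23.1500 + 0.5954·0.0000] = 8.7324
Node 0 (S = 85): V_0 = e^(−0.07)·[0.4046·46.2733 + 0.5954·8.7324] = 22.3028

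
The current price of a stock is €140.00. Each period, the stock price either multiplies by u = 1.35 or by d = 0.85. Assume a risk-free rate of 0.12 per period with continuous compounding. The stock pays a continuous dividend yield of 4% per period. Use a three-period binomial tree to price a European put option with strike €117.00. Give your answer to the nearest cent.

Per-period risk-free factor R = e^0.12 = 1.1275; dividend-adjusted growth = e^(0.12−0.04) = 1.0833.
Risk-neutral probability p = (1.0833 − 0.85)/(1.35 − 0.85) = 0.2333/0.5000 = 0.4666
Terminal stock prices: S_uuu = 344.5, S_uud = 216.9, S_udd = 136.6, S_ddd = 85.98
Terminal payoffs (K − S): max(-227.5, 0) = 0, max(-99.88, 0) = 0, max(-19.55, 0) = 0, max(31.02, 0) = 31.02
Node uu (S = 255.2): V_uu = e^(−0.12)·[0.4666·0.0000 + 0.5334·0.0000] = 0.0000
Node ud (S = 160.7): V_ud = e^(−0.12)·[0.4666·0.0000 + 0.5334·0.0000] = 0.0000
Node dd (S = 101.1): V_dd = e^(−0.12)·[0.4666·0.0000 + 0.5334·31.0225] = 14.6769
Node u (S = 189): V_u = e^(−0.12)·[0.4666·0.0000 + 0.5334·0.0000] = 0.0000
Node d (S = 119): V_d = e^(−0.12)·[0.4666·0.0000 + 0.5334·14.6769] = 6.9438
Node 0 (S = 140): V_0 = e^(−0.12)·[0.4666·0.0000 + 0.5334·6.9438] = 3.2851

€3.29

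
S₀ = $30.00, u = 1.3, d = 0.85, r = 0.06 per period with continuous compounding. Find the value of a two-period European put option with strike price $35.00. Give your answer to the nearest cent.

$4.13

Risk-neutral probability p = (e^0.06 − 0.85)/(1.3 − 0.85) = 0.2118/0.4500 = 0.4707
Terminal stock prices: S_uu = 50.7, S_ud = 33.15, S_dd = 21.67
Terminal payoffs (K − S): max(-15.7, 0) = 0, max(1.85, 0) = 1.85, max(13.33, 0) = 13.33
Node u (S = 39): V_u = e^(−0.06)·[0.4707·0.0000 + 0.5293·1.8500] = 0.9221
Node d (S = 25.5): V_d = e^(−0.06)·[0.4707·1.8500 + 0.5293·13.3250] = 7.4618
Node 0 (S = 30): V_0 = e^(−0.06)·[0.4707·0.9221 + 0.5293·7.4618] = 4.1280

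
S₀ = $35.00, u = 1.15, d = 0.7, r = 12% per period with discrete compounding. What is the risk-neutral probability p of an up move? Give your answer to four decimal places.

Risk-neutral probability p = (1 + 0.12 − 0.7)/(1.15 − 0.7) = 0.4200/0.4500 = 0.9333

p = 0.9333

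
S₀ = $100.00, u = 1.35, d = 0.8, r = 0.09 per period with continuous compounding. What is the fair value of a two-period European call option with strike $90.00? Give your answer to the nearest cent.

Risk-neutral probability p = (e^0.09 − 0.8)/(1.35 − 0.8) = 0.2942/0.5500 = 0.5349
Terminal stock prices: S_uu = 182.3, S_ud = 108, S_dd = 64
Terminal payoffs (S − K): max(92.25, 0) = 92.25, max(18, 0) = 18, max(-26, 0) = 0
Node u (S = 135): V_u = e^(−0.09)·[0.5349·92.2500 + 0.4651·18.0000] = 52.7462
Node d (S = 80): V_d = e^(−0.09)·[0.5349·18.0000 + 0.4651·0.0000] = 8.7989
Node 0 (S = 100): V_0 = e^(−0.09)·[0.5349·52.7462 + 0.4651·8.7989] = 29.5242

$29.52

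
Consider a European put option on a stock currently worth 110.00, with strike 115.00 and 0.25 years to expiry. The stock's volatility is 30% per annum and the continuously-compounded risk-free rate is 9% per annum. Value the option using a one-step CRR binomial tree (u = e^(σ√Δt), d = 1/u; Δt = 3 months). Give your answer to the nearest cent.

9.18

CRR parameters: u = e^(σ√Δt) = e^(0.3·√0.25) = 1.1618, d = 1/u = 0.8607
Per-period rate: rΔt = 0.09·0.25 = 0.0225, so R = e^0.0225 = 1.0228
Risk-neutral probability p = (e^0.0225 − 0.8607)/(1.1618 − 0.8607) = 0.1620/0.3011 = 0.5381
Terminal stock prices: S_u = 127.8, S_d = 94.68
Terminal payoffs (K − S): max(-12.8, 0) = 0, max(20.32, 0) = 20.32
Node 0 (S = 110): V_0 = e^(−0.0225)·[0.5381·0.0000 + 0.4619·20.3221] = 9.1772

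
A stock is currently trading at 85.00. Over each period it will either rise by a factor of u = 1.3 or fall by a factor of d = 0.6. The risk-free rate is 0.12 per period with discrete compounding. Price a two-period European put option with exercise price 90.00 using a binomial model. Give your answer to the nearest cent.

Risk-neutral probability p = (1 + 0.12 − 0.6)/(1.3 − 0.6) = 0.5200/0.7000 = 0.7429
Terminal stock prices: S_uu = 143.7, S_ud = 66.3, S_dd = 30.6
Terminal payoffs (K − S): max(-53.65, 0) = 0, max(23.7, 0) = 23.7, max(59.4, 0) = 59.4
Node u (S = 110.5): V_u = 1/1.12·[0.7429·0.0000 + 0.2571·23.7000] = 5.4413
Node d (S = 51): V_d = 1/1.12·[0.7429·23.7000 + 0.2571·59.4000] = 29.3571
Node 0 (S = 85): V_0 = 1/1.12·[0.7429·5.4413 + 0.2571·29.3571] = 10.3492

10.35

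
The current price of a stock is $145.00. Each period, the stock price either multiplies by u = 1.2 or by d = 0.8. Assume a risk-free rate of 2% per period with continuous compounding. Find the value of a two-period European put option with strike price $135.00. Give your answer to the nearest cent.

$8.19

Risk-neutral probability p = (e^0.02 − 0.8)/(1.2 − 0.8) = 0.2202/0.4000 = 0.5505
Terminal stock prices: S_uu = 208.8, S_ud = 139.2, S_dd = 92.8
Terminal payoffs (K − S): max(-73.8, 0) = 0, max(-4.2, 0) = 0, max(42.2, 0) = 42.2
Node u (S = 174): V_u = e^(−0.02)·[0.5505·0.0000 + 0.4495·0.0000] = 0.0000
Node d (S = 116): V_d = e^(−0.02)·[0.5505·0.0000 + 0.4495·42.2000] = 18.5932
Node 0 (S = 145): V_0 = e^(−0.02)·[0.5505·0.0000 + 0.4495·18.5932] = 8.1921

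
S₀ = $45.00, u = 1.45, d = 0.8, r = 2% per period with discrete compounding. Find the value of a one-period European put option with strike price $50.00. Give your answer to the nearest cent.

$9.08

Risk-neutral probability p = (1 + 0.02 − 0.8)/(1.45 − 0.8) = 0.2200/0.6500 = 0.3385
Terminal stock prices: S_u = 65.25, S_d = 36
Terminal payoffs (K − S): max(-15.25, 0) = 0, max(14, 0) = 14
Node 0 (S = 45): V_0 = 1/1.02·[0.3385·0.0000 + 0.6615·14.0000] = 9.0799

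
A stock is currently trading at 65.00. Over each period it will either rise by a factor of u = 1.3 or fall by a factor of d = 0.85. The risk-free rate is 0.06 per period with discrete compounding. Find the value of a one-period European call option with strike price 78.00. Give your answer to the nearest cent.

2.86

Risk-neutral probability p = (1 + 0.06 − 0.85)/(1.3 − 0.85) = 0.2100/0.4500 = 0.4667
Terminal stock prices: S_u = 84.5, S_d = 55.25
Terminal payoffs (S − K): max(6.5, 0) = 6.5, max(-22.75, 0) = 0
Node 0 (S = 65): V_0 = 1/1.06·[0.4667·6.5000 + 0.5333·0.0000] = 2.8616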